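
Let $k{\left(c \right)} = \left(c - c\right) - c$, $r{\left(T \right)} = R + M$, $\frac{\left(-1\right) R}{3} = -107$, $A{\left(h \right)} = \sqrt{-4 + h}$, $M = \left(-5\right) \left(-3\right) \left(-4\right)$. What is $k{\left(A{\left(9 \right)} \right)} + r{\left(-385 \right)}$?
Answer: $261 - \sqrt{5} \approx 258.76$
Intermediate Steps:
$M = -60$ ($M = 15 \left(-4\right) = -60$)
$R = 321$ ($R = \left(-3\right) \left(-107\right) = 321$)
$r{\left(T \right)} = 261$ ($r{\left(T \right)} = 321 - 60 = 261$)
$k{\left(c \right)} = - c$ ($k{\left(c \right)} = 0 - c = - c$)
$k{\left(A{\left(9 \right)} \right)} + r{\left(-385 \right)} = - \sqrt{-4 + 9} + 261 = - \sqrt{5} + 261 = 261 - \sqrt{5}$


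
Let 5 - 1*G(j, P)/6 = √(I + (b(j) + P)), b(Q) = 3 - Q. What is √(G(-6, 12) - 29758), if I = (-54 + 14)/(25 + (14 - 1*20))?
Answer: √(-10731808 - 114*√6821)/19 ≈ 172.49*I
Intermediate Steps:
I = -40/19 (I = -40/(25 + (14 - 20)) = -40/(25 - 6) = -40/19 ≈ -2.1053)
G(j, P) = 30 - 6*√(17/19 + P - j) (G(j, P) = 30 - 6*√(-40/19 + ((3 - j) + P)) = 30 - 6*√(-40/19 + (3 + P - j)) = 30 - 6*√(17/19 + P - j))
√(G(-6, 12) - 29758) = √((30 - 6*√(323 - 361*(-6) + 361*12)/19) - 29758) = √((30 - 6*√(323 + 2166 + 4332)/19) - 29758) = √((30 - 6*√6821/19) - 29758) = √(-29728 - 6*√6821/19)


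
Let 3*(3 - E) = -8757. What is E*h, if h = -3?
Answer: -8766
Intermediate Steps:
E = 2922 (E = 3 - ⅓*(-8757) = 3 + 2919 = 2922)
E*h = 2922*(-3) = -8766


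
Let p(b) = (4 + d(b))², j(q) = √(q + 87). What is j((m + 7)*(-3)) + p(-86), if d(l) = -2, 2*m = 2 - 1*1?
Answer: 4 + √258/2 ≈ 12.031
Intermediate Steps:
m = ½ (m = (2 - 1*1)/2 = (2 - 1)/2 = (½)*1 = ½ ≈ 0.50000)
j(q) = √(87 + q)
p(b) = 4 (p(b) = (4 - 2)² = 2² = 4)
j((m + 7)*(-3)) + p(-86) = √(87 + (½ + 7)*(-3)) + 4 = √(87 + (15/2)*(-3)) + 4 = √(87 - 45/2) + 4 = √(129/2) + 4 = √258/2 + 4 = 4 + √258/2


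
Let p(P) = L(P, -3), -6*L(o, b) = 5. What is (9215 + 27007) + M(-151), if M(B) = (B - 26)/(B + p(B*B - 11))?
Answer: 32999304/911 ≈ 36223.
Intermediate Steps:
L(o, b) = -5/6 (L(o, b) = -1/6*5 = -5/6)
p(P) = -5/6
M(B) = (-26 + B)/(-5/6 + B) (M(B) = (B - 26)/(B - 5/6) = (-26 + B)/(-5/6 + B))
(9215 + 27007) + M(-151) = (9215 + 27007) + 6*(-26 - 151)/(-5 + 6*(-151)) = 36222 + 6*(-177)/(-5 - 906) = 36222 + 6*(-177)/(-911) = 36222 + 6*(-1/911)*(-177) = 36222 + 1062/911 = 32999304/911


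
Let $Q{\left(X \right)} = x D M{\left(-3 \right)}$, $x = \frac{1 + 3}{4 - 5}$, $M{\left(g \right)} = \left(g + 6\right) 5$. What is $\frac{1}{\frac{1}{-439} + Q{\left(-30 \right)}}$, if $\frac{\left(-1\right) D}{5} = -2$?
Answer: $- \frac{439}{263401} \approx -0.0016667$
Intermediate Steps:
$M{\left(g \right)} = 30 + 5 g$ ($M{\left(g \right)} = \left(6 + g\right) 5 = 30 + 5 g$)
$D = 10$ ($D = \left(-5\right) \left(-2\right) = 10$)
$x = -4$ ($x = \frac{4}{-1} = 4 \left(-1\right) = -4$)
$Q{\left(X \right)} = -600$ ($Q{\left(X \right)} = \left(-4\right) 10 \left(30 + 5 \left(-3\right)\right) = - 40 \left(30 - 15\right) = \left(-40\right) 15 = -600$)
$\frac{1}{\frac{1}{-439} + Q{\left(-30 \right)}} = \frac{1}{\frac{1}{-439} - 600} = \frac{1}{- \frac{1}{439} - 600} = \frac{1}{- \frac{263401}{439}} = - \frac{439}{263401}$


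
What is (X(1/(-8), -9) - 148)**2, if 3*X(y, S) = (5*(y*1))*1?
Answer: 12652249/576 ≈ 21966.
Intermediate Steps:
X(y, S) = 5*y/3 (X(y, S) = ((5*(y*1))*1)/3 = ((5*y)*1)/3 = (5*y)/3 = 5*y/3)
(X(1/(-8), -9) - 148)**2 = ((5/3)/(-8) - 148)**2 = ((5/3)*(-1/8) - 148)**2 = (-5/24 - 148)**2 = (-3557/24)**2 = 12652249/576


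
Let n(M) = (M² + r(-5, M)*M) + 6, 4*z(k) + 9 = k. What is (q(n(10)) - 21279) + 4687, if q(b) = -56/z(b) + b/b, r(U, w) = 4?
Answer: -2273191/137 ≈ -16593.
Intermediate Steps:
z(k) = -9/4 + k/4
n(M) = 6 + M² + 4*M (n(M) = (M² + 4*M) + 6 = 6 + M² + 4*M)
q(b) = 1 - 56/(-9/4 + b/4) (q(b) = -56/(-9/4 + b/4) + b/b = -56/(-9/4 + b/4) + 1 = 1 - 56/(-9/4 + b/4))
(q(n(10)) - 21279) + 4687 = ((-233 + (6 + 10² + 4*10))/(-9 + (6 + 10² + 4*10)) - 21279) + 4687 = ((-233 + (6 + 100 + 40))/(-9 + (6 + 100 + 40)) - 21279) + 4687 = ((-233 + 146)/(-9 + 146) - 21279) + 4687 = (-87/137 - 21279) + 4687 = -2915310/137 + 4687 = -2273191/137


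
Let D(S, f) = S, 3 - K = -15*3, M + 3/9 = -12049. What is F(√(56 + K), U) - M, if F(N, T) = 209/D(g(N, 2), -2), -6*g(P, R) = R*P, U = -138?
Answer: 36148/3 - 627*√26/52 ≈ 11988.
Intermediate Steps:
M = -36148/3 (M = -⅓ - 12049 = -36148/3 ≈ -12049.)
g(P, R) = -P*R/6 (g(P, R) = -R*P/6 = -P*R/6)
K = 48 (K = 3 - (-15)*3 = 3 - 1*(-45) = 3 + 45 = 48)
F(N, T) = -627/N (F(N, T) = 209/((-⅙*N*2)) = 209/((-N/3)) = 209*(-3/N) = -627/N)
F(√(56 + K), U) - M = -627/√(56 + 48) - 1*(-36148/3) = -627*√26/52 + 36148/3 = 36148/3 - 627*√26/52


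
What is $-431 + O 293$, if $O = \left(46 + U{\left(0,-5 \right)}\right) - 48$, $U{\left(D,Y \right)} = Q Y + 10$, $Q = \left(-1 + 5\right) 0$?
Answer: $1913$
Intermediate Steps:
$Q = 0$ ($Q = 4 \cdot 0 = 0$)
$U{\left(D,Y \right)} = 10$ ($U{\left(D,Y \right)} = 0 Y + 10 = 0 + 10 = 10$)
$O = 8$ ($O = \left(46 + 10\right) - 48 = 56 - 48 = 8$)
$-431 + O 293 = -431 + 8 \cdot 293 = -431 + 2344 = 1913$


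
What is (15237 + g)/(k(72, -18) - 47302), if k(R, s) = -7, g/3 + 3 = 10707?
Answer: -47349/47309 ≈ -1.0008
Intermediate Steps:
g = 32112 (g = -9 + 3*10707 = -9 + 32121 = 32112)
(15237 + g)/(k(72, -18) - 47302) = (15237 + 32112)/(-7 - 47302) = 47349/(-47309) = 47349*(-1/47309) = -47349/47309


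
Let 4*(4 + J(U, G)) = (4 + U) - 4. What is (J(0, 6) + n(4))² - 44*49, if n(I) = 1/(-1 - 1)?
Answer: -8543/4 ≈ -2135.8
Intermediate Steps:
n(I) = -½ (n(I) = 1/(-2) = -½)
J(U, G) = -4 + U/4 (J(U, G) = -4 + ((4 + U) - 4)/4 = -4 + U/4)
(J(0, 6) + n(4))² - 44*49 = ((-4 + (¼)*0) - ½)² - 44*49 = ((-4 + 0) - ½)² - 2156 = (-4 - ½)² - 2156 = (-9/2)² - 2156 = 81/4 - 2156 = -8543/4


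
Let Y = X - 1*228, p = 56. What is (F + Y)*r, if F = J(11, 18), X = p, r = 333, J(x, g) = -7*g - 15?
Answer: -104229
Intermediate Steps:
J(x, g) = -15 - 7*g
X = 56
F = -141 (F = -15 - 7*18 = -15 - 126 = -141)
Y = -172 (Y = 56 - 1*228 = 56 - 228 = -172)
(F + Y)*r = (-141 - 172)*333 = -313*333 = -104229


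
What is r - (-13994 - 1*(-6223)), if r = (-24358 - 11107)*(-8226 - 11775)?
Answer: 709343236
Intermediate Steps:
r = 709335465 (r = -35465*(-20001) = 709335465)
r - (-13994 - 1*(-6223)) = 709335465 - (-13994 - 1*(-6223)) = 709335465 - (-13994 + 6223) = 709335465 - 1*(-7771) = 709335465 + 7771 = 709343236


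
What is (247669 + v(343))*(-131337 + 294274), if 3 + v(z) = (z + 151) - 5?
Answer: 40433631235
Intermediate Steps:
v(z) = 143 + z (v(z) = -3 + ((z + 151) - 5) = -3 + ((151 + z) - 5) = -3 + (146 + z) = 143 + z)
(247669 + v(343))*(-131337 + 294274) = (247669 + (143 + 343))*(-131337 + 294274) = (247669 + 486)*162937 = 248155*162937 = 40433631235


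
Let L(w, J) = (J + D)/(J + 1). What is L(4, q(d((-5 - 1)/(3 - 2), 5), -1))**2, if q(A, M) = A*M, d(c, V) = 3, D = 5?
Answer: 1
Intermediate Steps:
L(w, J) = (5 + J)/(1 + J) (L(w, J) = (J + 5)/(J + 1) = (5 + J)/(1 + J))
L(4, q(d((-5 - 1)/(3 - 2), 5), -1))**2 = ((5 + 3*(-1))/(1 + 3*(-1)))**2 = ((5 - 3)/(1 - 3))**2 = (2/(-2))**2 = (-1/2*2)**2 = (-1)**2 = 1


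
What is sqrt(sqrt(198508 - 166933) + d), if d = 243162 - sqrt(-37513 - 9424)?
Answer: sqrt(243162 + 5*sqrt(1263) - I*sqrt(46937)) ≈ 493.29 - 0.22*I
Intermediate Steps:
d = 243162 - I*sqrt(46937) (d = 243162 - sqrt(-46937) = 243162 - I*sqrt(46937) ≈ 2.4316e+5 - 216.65*I)
sqrt(sqrt(198508 - 166933) + d) = sqrt(sqrt(198508 - 166933) + (243162 - I*sqrt(46937))) = sqrt(sqrt(31575) + (243162 - I*sqrt(46937))) = sqrt(5*sqrt(1263) + (243162 - I*sqrt(46937))) = sqrt(243162 + 5*sqrt(1263) - I*sqrt(46937))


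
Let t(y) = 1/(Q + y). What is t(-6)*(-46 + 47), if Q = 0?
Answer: -⅙ ≈ -0.16667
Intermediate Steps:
t(y) = 1/y (t(y) = 1/(0 + y) = 1/y)
t(-6)*(-46 + 47) = (-46 + 47)/(-6) = -⅙*1 = -⅙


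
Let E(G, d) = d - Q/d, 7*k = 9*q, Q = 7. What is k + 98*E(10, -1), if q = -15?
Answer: 3981/7 ≈ 568.71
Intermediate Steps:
k = -135/7 (k = (9*(-15))/7 = (⅐)*(-135) = -135/7 ≈ -19.286)
E(G, d) = d - 7/d
k + 98*E(10, -1) = -135/7 + 98*(-1 - 7/(-1)) = -135/7 + 98*(-1 - 7*(-1)) = -135/7 + 98*(-1 + 7) = -135/7 + 98*6 = -135/7 + 588 = 3981/7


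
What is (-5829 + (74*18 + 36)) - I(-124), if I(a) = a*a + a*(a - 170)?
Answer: -56293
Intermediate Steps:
I(a) = a² + a*(-170 + a)
(-5829 + (74*18 + 36)) - I(-124) = (-5829 + (74*18 + 36)) - 2*(-124)*(-85 - 124) = (-5829 + (1332 + 36)) - 2*(-124)*(-209) = (-5829 + 1368) - 1*51832 = -4461 - 51832 = -56293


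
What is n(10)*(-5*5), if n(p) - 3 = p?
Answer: -325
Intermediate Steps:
n(p) = 3 + p
n(10)*(-5*5) = (3 + 10)*(-5*5) = 13*(-25) = -325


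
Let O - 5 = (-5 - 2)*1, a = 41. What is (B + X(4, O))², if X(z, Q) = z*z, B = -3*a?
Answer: 11449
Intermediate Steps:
O = -2 (O = 5 + (-5 - 2)*1 = 5 - 7*1 = 5 - 7 = -2)
B = -123 (B = -3*41 = -123)
X(z, Q) = z²
(B + X(4, O))² = (-123 + 4²)² = (-123 + 16)² = (-107)² = 11449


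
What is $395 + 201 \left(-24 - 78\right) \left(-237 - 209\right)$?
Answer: $9144287$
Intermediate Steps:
$395 + 201 \left(-24 - 78\right) \left(-237 - 209\right) = 395 + 201 \left(\left(-102\right) \left(-446\right)\right) = 395 + 201 \cdot 45492 = 395 + 9143892 = 9144287$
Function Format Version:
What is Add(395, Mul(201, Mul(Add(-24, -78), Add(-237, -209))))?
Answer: 9144287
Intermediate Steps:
Add(395, Mul(201, Mul(Add(-24, -78), Add(-237, -209)))) = Add(395, Mul(201, Mul(-102, -446))) = Add(395, Mul(201, 45492)) = Add(395, 9143892) = 9144287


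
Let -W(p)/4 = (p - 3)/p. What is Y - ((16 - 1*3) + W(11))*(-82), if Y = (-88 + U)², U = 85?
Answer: 9201/11 ≈ 836.45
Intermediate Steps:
W(p) = -4*(-3 + p)/p (W(p) = -4*(p - 3)/p = -4*(-3 + p)/p)
Y = 9 (Y = (-88 + 85)² = (-3)² = 9)
Y - ((16 - 1*3) + W(11))*(-82) = 9 - ((16 - 1*3) + (-4 + 12/11))*(-82) = 9 - ((16 - 3) + (-4 + 12*(1/11)))*(-82) = 9 - (13 + (-4 + 12/11))*(-82) = 9 - (13 - 32/11)*(-82) = 9 - 111*(-82)/11 = 9 - 1*(-9102/11) = 9 + 9102/11 = 9201/11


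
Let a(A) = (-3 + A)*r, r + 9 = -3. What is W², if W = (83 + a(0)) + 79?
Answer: 39204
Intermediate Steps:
r = -12 (r = -9 - 3 = -12)
a(A) = 36 - 12*A (a(A) = (-3 + A)*(-12) = 36 - 12*A)
W = 198 (W = (83 + (36 - 12*0)) + 79 = (83 + (36 + 0)) + 79 = (83 + 36) + 79 = 119 + 79 = 198)
W² = 198² = 39204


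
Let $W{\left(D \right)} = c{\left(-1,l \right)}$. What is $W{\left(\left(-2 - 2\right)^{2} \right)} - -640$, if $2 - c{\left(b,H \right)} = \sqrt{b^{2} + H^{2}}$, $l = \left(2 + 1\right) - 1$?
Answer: $642 - \sqrt{5} \approx 639.76$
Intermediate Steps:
$l = 2$ ($l = 3 - 1 = 2$)
$c{\left(b,H \right)} = 2 - \sqrt{H^{2} + b^{2}}$ ($c{\left(b,H \right)} = 2 - \sqrt{b^{2} + H^{2}} = 2 - \sqrt{H^{2} + b^{2}}$)
$W{\left(D \right)} = 2 - \sqrt{5}$ ($W{\left(D \right)} = 2 - \sqrt{2^{2} + \left(-1\right)^{2}} = 2 - \sqrt{4 + 1} = 2 - \sqrt{5}$)
$W{\left(\left(-2 - 2\right)^{2} \right)} - -640 = \left(2 - \sqrt{5}\right) - -640 = \left(2 - \sqrt{5}\right) + 640 = 642 - \sqrt{5}$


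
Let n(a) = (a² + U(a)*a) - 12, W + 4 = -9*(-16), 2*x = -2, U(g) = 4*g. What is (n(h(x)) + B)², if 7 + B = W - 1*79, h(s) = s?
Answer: 2209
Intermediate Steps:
x = -1 (x = (½)*(-2) = -1)
W = 140 (W = -4 - 9*(-16) = -4 + 144 = 140)
B = 54 (B = -7 + (140 - 1*79) = -7 + (140 - 79) = -7 + 61 = 54)
n(a) = -12 + 5*a² (n(a) = (a² + (4*a)*a) - 12 = (a² + 4*a²) - 12 = 5*a² - 12 = -12 + 5*a²)
(n(h(x)) + B)² = ((-12 + 5*(-1)²) + 54)² = ((-12 + 5*1) + 54)² = ((-12 + 5) + 54)² = (-7 + 54)² = 47² = 2209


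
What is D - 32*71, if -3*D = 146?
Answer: -6962/3 ≈ -2320.7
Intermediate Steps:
D = -146/3 (D = -1/3*146 = -146/3 ≈ -48.667)
D - 32*71 = -146/3 - 32*71 = -146/3 - 2272 = -6962/3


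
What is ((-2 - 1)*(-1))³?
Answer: 27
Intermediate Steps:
((-2 - 1)*(-1))³ = (-3*(-1))³ = 3³ = 27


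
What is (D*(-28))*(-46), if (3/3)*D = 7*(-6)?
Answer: -54096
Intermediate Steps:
D = -42 (D = 7*(-6) = -42)
(D*(-28))*(-46) = -42*(-28)*(-46) = 1176*(-46) = -54096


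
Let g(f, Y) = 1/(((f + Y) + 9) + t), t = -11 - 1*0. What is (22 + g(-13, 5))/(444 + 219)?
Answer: 73/2210 ≈ 0.033032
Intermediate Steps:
t = -11 (t = -11 + 0 = -11)
g(f, Y) = 1/(-2 + Y + f) (g(f, Y) = 1/(((f + Y) + 9) - 11) = 1/(((Y + f) + 9) - 11) = 1/((9 + Y + f) - 11) = 1/(-2 + Y + f))
(22 + g(-13, 5))/(444 + 219) = (22 + 1/(-2 + 5 - 13))/(444 + 219) = (22 + 1/(-10))/663 = (22 - ⅒)*(1/663) = (219/10)*(1/663) = 73/2210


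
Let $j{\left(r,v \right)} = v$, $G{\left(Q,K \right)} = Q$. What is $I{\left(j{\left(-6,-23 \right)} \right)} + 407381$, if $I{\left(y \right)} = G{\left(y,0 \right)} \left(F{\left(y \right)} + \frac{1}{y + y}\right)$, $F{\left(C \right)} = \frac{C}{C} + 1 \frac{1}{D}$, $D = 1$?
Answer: $\frac{814671}{2} \approx 4.0734 \cdot 10^{5}$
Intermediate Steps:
$F{\left(C \right)} = 2$ ($F{\left(C \right)} = \frac{C}{C} + 1 \cdot 1^{-1} = 1 + 1 \cdot 1 = 1 + 1 = 2$)
$I{\left(y \right)} = y \left(2 + \frac{1}{2 y}\right)$ ($I{\left(y \right)} = y \left(2 + \frac{1}{y + y}\right) = y \left(2 + \frac{1}{2 y}\right)$)
$I{\left(j{\left(-6,-23 \right)} \right)} + 407381 = \left(\frac{1}{2} + 2 \left(-23\right)\right) + 407381 = \left(\frac{1}{2} - 46\right) + 407381 = - \frac{91}{2} + 407381 = \frac{814671}{2}$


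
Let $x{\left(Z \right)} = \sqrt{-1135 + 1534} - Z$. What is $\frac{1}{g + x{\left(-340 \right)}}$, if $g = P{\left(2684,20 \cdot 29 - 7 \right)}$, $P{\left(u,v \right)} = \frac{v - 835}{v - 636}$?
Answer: $\frac{1365966}{468525493} - \frac{3969 \sqrt{399}}{468525493} \approx 0.0027462$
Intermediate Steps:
$P{\left(u,v \right)} = \frac{-835 + v}{-636 + v}$
$x{\left(Z \right)} = \sqrt{399} - Z$
$g = \frac{262}{63}$ ($g = \frac{-835 + \left(20 \cdot 29 - 7\right)}{-636 + \left(20 \cdot 29 - 7\right)} = \frac{-835 + \left(580 - 7\right)}{-636 + \left(580 - 7\right)} = \frac{-835 + 573}{-636 + 573} = \frac{1}{-63} \left(-262\right) = \left(- \frac{1}{63}\right) \left(-262\right) = \frac{262}{63} \approx 4.1587$)
$\frac{1}{g + x{\left(-340 \right)}} = \frac{1}{\frac{262}{63} + \left(\sqrt{399} - -340\right)} = \frac{1}{\frac{262}{63} + \left(\sqrt{399} + 340\right)} = \frac{1}{\frac{262}{63} + \left(340 + \sqrt{399}\right)} = \frac{1}{\frac{21682}{63} + \sqrt{399}}$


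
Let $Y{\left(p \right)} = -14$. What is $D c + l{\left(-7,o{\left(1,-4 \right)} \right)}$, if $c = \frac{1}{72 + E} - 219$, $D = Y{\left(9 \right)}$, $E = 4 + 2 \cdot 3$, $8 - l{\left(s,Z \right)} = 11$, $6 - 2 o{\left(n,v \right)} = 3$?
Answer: $\frac{125576}{41} \approx 3062.8$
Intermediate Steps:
$o{\left(n,v \right)} = \frac{3}{2}$ ($o{\left(n,v \right)} = 3 - \frac{3}{2} = \frac{3}{2}$)
$l{\left(s,Z \right)} = -3$ ($l{\left(s,Z \right)} = 8 - 11 = -3$)
$E = 10$ ($E = 4 + 6 = 10$)
$D = -14$
$c = - \frac{17957}{82}$ ($c = \frac{1}{72 + 10} - 219 = \frac{1}{82} - 219 = - \frac{17957}{82} \approx -218.99$)
$D c + l{\left(-7,o{\left(1,-4 \right)} \right)} = \left(-14\right) \left(- \frac{17957}{82}\right) - 3 = \frac{125699}{41} - 3 = \frac{125576}{41}$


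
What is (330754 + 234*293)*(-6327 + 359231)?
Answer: 140920213664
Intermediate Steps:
(330754 + 234*293)*(-6327 + 359231) = (330754 + 68562)*352904 = 399316*352904 = 140920213664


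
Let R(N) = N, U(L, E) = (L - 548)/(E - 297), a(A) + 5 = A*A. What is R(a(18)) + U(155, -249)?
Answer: 58189/182 ≈ 319.72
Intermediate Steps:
a(A) = -5 + A**2 (a(A) = -5 + A*A = -5 + A**2)
U(L, E) = (-548 + L)/(-297 + E)
R(a(18)) + U(155, -249) = (-5 + 18**2) + (-548 + 155)/(-297 - 249) = (-5 + 324) - 393/(-546) = 319 - 1/546*(-393) = 319 + 131/182 = 58189/182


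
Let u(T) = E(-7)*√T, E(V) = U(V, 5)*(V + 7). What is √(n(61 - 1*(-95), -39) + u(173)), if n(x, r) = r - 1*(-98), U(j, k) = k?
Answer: √59 ≈ 7.6811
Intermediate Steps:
E(V) = 35 + 5*V (E(V) = 5*(V + 7) = 5*(7 + V) = 35 + 5*V)
n(x, r) = 98 + r (n(x, r) = r + 98 = 98 + r)
u(T) = 0 (u(T) = (35 + 5*(-7))*√T = (35 - 35)*√T = 0*√T = 0)
√(n(61 - 1*(-95), -39) + u(173)) = √((98 - 39) + 0) = √(59 + 0) = √59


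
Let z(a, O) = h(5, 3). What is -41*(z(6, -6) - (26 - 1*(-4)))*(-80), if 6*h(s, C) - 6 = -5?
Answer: -293560/3 ≈ -97853.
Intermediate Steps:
h(s, C) = ⅙ (h(s, C) = 1 + (⅙)*(-5) = 1 - ⅚ = ⅙)
z(a, O) = ⅙
-41*(z(6, -6) - (26 - 1*(-4)))*(-80) = -41*(⅙ - (26 - 1*(-4)))*(-80) = -41*(⅙ - (26 + 4))*(-80) = -41*(⅙ - 1*30)*(-80) = -41*(⅙ - 30)*(-80) = -41*(-179/6)*(-80) = (7339/6)*(-80) = -293560/3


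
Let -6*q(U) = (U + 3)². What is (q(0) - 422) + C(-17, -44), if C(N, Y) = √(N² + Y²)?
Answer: -847/2 + 5*√89 ≈ -376.33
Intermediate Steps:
q(U) = -(3 + U)²/6 (q(U) = -(U + 3)²/6 = -(3 + U)²/6)
(q(0) - 422) + C(-17, -44) = (-(3 + 0)²/6 - 422) + √((-17)² + (-44)²) = (-⅙*3² - 422) + √(289 + 1936) = (-⅙*9 - 422) + √2225 = (-3/2 - 422) + 5*√89 = -847/2 + 5*√89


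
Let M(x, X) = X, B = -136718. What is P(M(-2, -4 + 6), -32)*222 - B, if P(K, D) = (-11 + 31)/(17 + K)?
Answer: 2602082/19 ≈ 1.3695e+5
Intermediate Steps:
P(K, D) = 20/(17 + K)
P(M(-2, -4 + 6), -32)*222 - B = (20/(17 + (-4 + 6)))*222 - 1*(-136718) = (20/(17 + 2))*222 + 136718 = (20/19)*222 + 136718 = 4440/19 + 136718 = 2602082/19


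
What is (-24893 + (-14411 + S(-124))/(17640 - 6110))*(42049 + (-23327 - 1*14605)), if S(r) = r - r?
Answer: -1181705396017/11530 ≈ -1.0249e+8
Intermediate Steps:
S(r) = 0
(-24893 + (-14411 + S(-124))/(17640 - 6110))*(42049 + (-23327 - 1*14605)) = (-24893 + (-14411 + 0)/(17640 - 6110))*(42049 + (-23327 - 1*14605)) = (-24893 - 14411/11530)*(42049 + (-23327 - 14605)) = (-24893 - 14411*1/11530)*(42049 - 37932) = (-24893 - 14411/11530)*4117 = -287030701/11530*4117 = -1181705396017/11530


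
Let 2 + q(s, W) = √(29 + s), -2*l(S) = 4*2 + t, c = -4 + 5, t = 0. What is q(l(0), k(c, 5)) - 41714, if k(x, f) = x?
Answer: -41711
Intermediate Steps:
c = 1
l(S) = -4 (l(S) = -(4*2 + 0)/2 = -(8 + 0)/2 = -½*8 = -4)
q(s, W) = -2 + √(29 + s)
q(l(0), k(c, 5)) - 41714 = (-2 + √(29 - 4)) - 41714 = (-2 + √25) - 41714 = (-2 + 5) - 41714 = 3 - 41714 = -41711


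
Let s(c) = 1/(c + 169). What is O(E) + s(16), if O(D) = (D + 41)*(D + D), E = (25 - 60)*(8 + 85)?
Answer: 3870780901/185 ≈ 2.0923e+7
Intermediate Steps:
s(c) = 1/(169 + c)
E = -3255 (E = -35*93 = -3255)
O(D) = 2*D*(41 + D) (O(D) = (41 + D)*(2*D) = 2*D*(41 + D))
O(E) + s(16) = 2*(-3255)*(41 - 3255) + 1/(169 + 16) = 2*(-3255)*(-3214) + 1/185 = 20923140 + 1/185 = 3870780901/185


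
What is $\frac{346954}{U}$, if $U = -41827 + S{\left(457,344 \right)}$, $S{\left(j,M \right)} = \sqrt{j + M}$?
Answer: $- \frac{7256022479}{874748564} - \frac{520431 \sqrt{89}}{874748564} \approx -8.3006$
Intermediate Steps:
$S{\left(j,M \right)} = \sqrt{M + j}$
$U = -41827 + 3 \sqrt{89}$ ($U = -41827 + \sqrt{344 + 457} = -41827 + \sqrt{801} = -41827 + 3 \sqrt{89} \approx -41799.0$)
$\frac{346954}{U} = \frac{346954}{-41827 + 3 \sqrt{89}}$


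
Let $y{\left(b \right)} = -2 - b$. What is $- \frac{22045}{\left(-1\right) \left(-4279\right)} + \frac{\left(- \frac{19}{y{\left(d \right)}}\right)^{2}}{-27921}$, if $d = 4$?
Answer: $- \frac{22160208739}{4301062524} \approx -5.1523$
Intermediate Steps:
$- \frac{22045}{\left(-1\right) \left(-4279\right)} + \frac{\left(- \frac{19}{y{\left(d \right)}}\right)^{2}}{-27921} = - \frac{22045}{\left(-1\right) \left(-4279\right)} + \frac{\left(- \frac{19}{-2 - 4}\right)^{2}}{-27921} = - \frac{22045}{4279} + \left(- \frac{19}{-2 - 4}\right)^{2} \left(- \frac{1}{27921}\right) = \left(-22045\right) \frac{1}{4279} + \left(- \frac{19}{-6}\right)^{2} \left(- \frac{1}{27921}\right) = - \frac{22045}{4279} + \left(\left(-19\right) \left(- \frac{1}{6}\right)\right)^{2} \left(- \frac{1}{27921}\right) = - \frac{22045}{4279} + \left(\frac{19}{6}\right)^{2} \left(- \frac{1}{27921}\right) = - \frac{22045}{4279} + \frac{361}{36} \left(- \frac{1}{27921}\right) = - \frac{22045}{4279} - \frac{361}{1005156} = - \frac{22160208739}{4301062524}$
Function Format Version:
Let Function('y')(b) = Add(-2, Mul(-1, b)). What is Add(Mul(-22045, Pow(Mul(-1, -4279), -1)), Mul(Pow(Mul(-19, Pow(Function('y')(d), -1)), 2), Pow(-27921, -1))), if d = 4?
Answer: Rational(-22160208739, 4301062524) ≈ -5.1523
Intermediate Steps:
Add(Mul(-22045, Pow(Mul(-1, -4279), -1)), Mul(Pow(Mul(-19, Pow(Function('y')(d), -1)), 2), Pow(-27921, -1))) = Add(Mul(-22045, Pow(Mul(-1, -4279), -1)), Mul(Pow(Mul(-19, Pow(Add(-2, Mul(-1, 4)), -1)), 2), Pow(-27921, -1))) = Add(Mul(-22045, Pow(4279, -1)), Mul(Pow(Mul(-19, Pow(Add(-2, -4), -1)), 2), Rational(-1, 27921))) = Add(Mul(-22045, Rational(1, 4279)), Mul(Pow(Mul(-19, Pow(-6, -1)), 2), Rational(-1, 27921))) = Add(Rational(-22045, 4279), Mul(Pow(Mul(-19, Rational(-1, 6)), 2), Rational(-1, 27921))) = Add(Rational(-22045, 4279), Mul(Pow(Rational(19, 6), 2), Rational(-1, 27921))) = Add(Rational(-22045, 4279), Mul(Rational(361, 36), Rational(-1, 27921))) = Add(Rational(-22045, 4279), Rational(-361, 1005156)) = Rational(-22160208739, 4301062524)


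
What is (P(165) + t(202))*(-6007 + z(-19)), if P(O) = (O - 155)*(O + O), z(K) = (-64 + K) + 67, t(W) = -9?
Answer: -19821693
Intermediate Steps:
z(K) = 3 + K
P(O) = 2*O*(-155 + O) (P(O) = (-155 + O)*(2*O) = 2*O*(-155 + O))
(P(165) + t(202))*(-6007 + z(-19)) = (2*165*(-155 + 165) - 9)*(-6007 + (3 - 19)) = (2*165*10 - 9)*(-6007 - 16) = (3300 - 9)*(-6023) = 3291*(-6023) = -19821693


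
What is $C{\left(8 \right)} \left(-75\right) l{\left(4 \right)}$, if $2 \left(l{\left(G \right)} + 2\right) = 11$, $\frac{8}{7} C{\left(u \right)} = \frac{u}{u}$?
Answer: $- \frac{3675}{16} \approx -229.69$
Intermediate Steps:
$C{\left(u \right)} = \frac{7}{8}$ ($C{\left(u \right)} = \frac{7 \frac{u}{u}}{8} = \frac{7}{8} \cdot 1 = \frac{7}{8}$)
$l{\left(G \right)} = \frac{7}{2}$ ($l{\left(G \right)} = -2 + \frac{1}{2} \cdot 11 = -2 + \frac{11}{2} = \frac{7}{2}$)
$C{\left(8 \right)} \left(-75\right) l{\left(4 \right)} = \frac{7}{8} \left(-75\right) \frac{7}{2} = \left(- \frac{525}{8}\right) \frac{7}{2} = - \frac{3675}{16}$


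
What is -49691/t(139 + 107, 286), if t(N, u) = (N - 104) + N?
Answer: -49691/388 ≈ -128.07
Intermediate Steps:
t(N, u) = -104 + 2*N (t(N, u) = (-104 + N) + N = -104 + 2*N)
-49691/t(139 + 107, 286) = -49691/(-104 + 2*(139 + 107)) = -49691/(-104 + 2*246) = -49691/(-104 + 492) = -49691/388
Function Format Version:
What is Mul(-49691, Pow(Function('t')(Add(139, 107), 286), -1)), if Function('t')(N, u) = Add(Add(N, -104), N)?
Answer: Rational(-49691, 388) ≈ -128.07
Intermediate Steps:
Function('t')(N, u) = Add(-104, Mul(2, N)) (Function('t')(N, u) = Add(Add(-104, N), N) = Add(-104, Mul(2, N)))
Mul(-49691, Pow(Function('t')(Add(139, 107), 286), -1)) = Mul(-49691, Pow(Add(-104, Mul(2, Add(139, 107))), -1)) = Mul(-49691, Pow(Add(-104, Mul(2, 246)), -1)) = Mul(-49691, Pow(Add(-104, 492), -1)) = Mul(-49691, Pow(388, -1)) = Mul(-49691, Rational(1, 388)) = Rational(-49691, 388)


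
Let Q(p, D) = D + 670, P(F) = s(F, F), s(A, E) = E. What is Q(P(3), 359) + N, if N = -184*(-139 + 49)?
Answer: 17589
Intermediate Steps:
P(F) = F
N = 16560 (N = -184*(-90) = 16560)
Q(p, D) = 670 + D
Q(P(3), 359) + N = (670 + 359) + 16560 = 1029 + 16560 = 17589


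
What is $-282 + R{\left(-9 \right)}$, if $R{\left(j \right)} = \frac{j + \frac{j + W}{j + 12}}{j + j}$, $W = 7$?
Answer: $- \frac{15199}{54} \approx -281.46$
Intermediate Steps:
$R{\left(j \right)} = \frac{j + \frac{7 + j}{12 + j}}{2 j}$ ($R{\left(j \right)} = \frac{j + \frac{j + 7}{j + 12}}{j + j} = \frac{j + \frac{7 + j}{12 + j}}{2 j}$)
$-282 + R{\left(-9 \right)} = -282 + \frac{7 + \left(-9\right)^{2} + 13 \left(-9\right)}{2 \left(-9\right) \left(12 - 9\right)} = -282 + \frac{1}{2} \left(- \frac{1}{9}\right) \frac{1}{3} \left(7 + 81 - 117\right) = -282 + \frac{1}{2} \left(- \frac{1}{9}\right) \frac{1}{3} \left(-29\right) = -282 + \frac{29}{54} = - \frac{15199}{54}$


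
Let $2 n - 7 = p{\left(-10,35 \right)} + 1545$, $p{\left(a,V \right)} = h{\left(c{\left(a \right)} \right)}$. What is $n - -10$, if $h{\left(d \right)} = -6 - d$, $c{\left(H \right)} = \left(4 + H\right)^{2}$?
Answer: $765$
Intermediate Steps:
$p{\left(a,V \right)} = -6 - \left(4 + a\right)^{2}$
$n = 755$ ($n = \frac{7}{2} + \frac{\left(-6 - \left(4 - 10\right)^{2}\right) + 1545}{2} = \frac{7}{2} + \frac{\left(-6 - \left(-6\right)^{2}\right) + 1545}{2} = \frac{7}{2} + \frac{\left(-6 - 36\right) + 1545}{2} = \frac{7}{2} + \frac{-42 + 1545}{2} = \frac{7}{2} + \frac{1}{2} \cdot 1503 = \frac{7}{2} + \frac{1503}{2} = 755$)
$n - -10 = 755 - -10 = 755 + 10 = 765$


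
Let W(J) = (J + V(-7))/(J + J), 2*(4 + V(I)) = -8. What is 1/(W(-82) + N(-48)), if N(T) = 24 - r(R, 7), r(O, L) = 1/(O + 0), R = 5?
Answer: 410/9983 ≈ 0.041070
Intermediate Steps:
r(O, L) = 1/O
V(I) = -8 (V(I) = -4 + (½)*(-8) = -4 - 4 = -8)
W(J) = (-8 + J)/(2*J) (W(J) = (J - 8)/(J + J) = (-8 + J)/((2*J)) = (-8 + J)*(1/(2*J)) = (-8 + J)/(2*J))
N(T) = 119/5 (N(T) = 24 - 1/5 = 24 - 1*⅕ = 24 - ⅕ = 119/5)
1/(W(-82) + N(-48)) = 1/((½)*(-8 - 82)/(-82) + 119/5) = 1/((½)*(-1/82)*(-90) + 119/5) = 1/(45/82 + 119/5) = 1/(9983/410) = 410/9983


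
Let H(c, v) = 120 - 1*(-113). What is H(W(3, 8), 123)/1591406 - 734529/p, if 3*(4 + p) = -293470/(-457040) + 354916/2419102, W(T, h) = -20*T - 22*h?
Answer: 64620205417422834299705/328767819286758638 ≈ 1.9655e+5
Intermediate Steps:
W(T, h) = -22*h - 20*T
p = -206589531073/55281318904 (p = -4 + (-293470/(-457040) + 354916/2419102)/3 = -4 + (-293470*(-1/457040) + 354916*(1/2419102))/3 = -4 + (29347/45704 + 177458/1209551)/3 = -4 + (⅓)*(43607233629/55281318904) = -4 + 14535744543/55281318904 = -206589531073/55281318904 ≈ -3.7371)
H(c, v) = 233 (H(c, v) = 120 + 113 = 233)
H(W(3, 8), 123)/1591406 - 734529/p = 233/1591406 - 734529/(-206589531073/55281318904) = 233*(1/1591406) - 734529*(-55281318904/206589531073) = 233/1591406 + 40605731893236216/206589531073 = 64620205417422834299705/328767819286758638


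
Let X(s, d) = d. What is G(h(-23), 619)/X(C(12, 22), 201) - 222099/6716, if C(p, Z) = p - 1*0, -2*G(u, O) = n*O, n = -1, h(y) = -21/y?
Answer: -42563297/1349916 ≈ -31.530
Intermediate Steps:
G(u, O) = O/2 (G(u, O) = -(-1)*O/2 = O/2)
C(p, Z) = p (C(p, Z) = p + 0 = p)
G(h(-23), 619)/X(C(12, 22), 201) - 222099/6716 = ((½)*619)/201 - 222099/6716 = (619/2)*(1/201) - 222099*1/6716 = 619/402 - 222099/6716 = -42563297/1349916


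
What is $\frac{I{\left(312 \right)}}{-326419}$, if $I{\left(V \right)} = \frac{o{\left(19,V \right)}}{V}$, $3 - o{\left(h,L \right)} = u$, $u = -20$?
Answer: $- \frac{23}{101842728} \approx -2.2584 \cdot 10^{-7}$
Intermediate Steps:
$o{\left(h,L \right)} = 23$ ($o{\left(h,L \right)} = 3 - -20 = 3 + 20 = 23$)
$I{\left(V \right)} = \frac{23}{V}$
$\frac{I{\left(312 \right)}}{-326419} = \frac{23 \cdot \frac{1}{312}}{-326419} = 23 \cdot \frac{1}{312} \left(- \frac{1}{326419}\right) = \frac{23}{312} \left(- \frac{1}{326419}\right) = - \frac{23}{101842728}$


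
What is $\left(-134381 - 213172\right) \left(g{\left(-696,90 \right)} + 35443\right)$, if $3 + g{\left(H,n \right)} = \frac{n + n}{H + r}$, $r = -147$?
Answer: $- \frac{3461134354740}{281} \approx -1.2317 \cdot 10^{10}$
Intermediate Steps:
$g{\left(H,n \right)} = -3 + \frac{2 n}{-147 + H}$ ($g{\left(H,n \right)} = -3 + \frac{n + n}{H - 147} = -3 + \frac{2 n}{-147 + H}$)
$\left(-134381 - 213172\right) \left(g{\left(-696,90 \right)} + 35443\right) = \left(-134381 - 213172\right) \left(\frac{441 - -2088 + 2 \cdot 90}{-147 - 696} + 35443\right) = - 347553 \left(\frac{441 + 2088 + 180}{-843} + 35443\right) = - 347553 \left(\left(- \frac{1}{843}\right) 2709 + 35443\right) = - 347553 \left(- \frac{903}{281} + 35443\right) = \left(-347553\right) \frac{9958580}{281} = - \frac{3461134354740}{281}$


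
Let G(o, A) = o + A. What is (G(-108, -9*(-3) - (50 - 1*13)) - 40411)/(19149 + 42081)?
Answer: -40529/61230 ≈ -0.66191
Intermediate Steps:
G(o, A) = A + o
(G(-108, -9*(-3) - (50 - 1*13)) - 40411)/(19149 + 42081) = (((-9*(-3) - (50 - 1*13)) - 108) - 40411)/(19149 + 42081) = (((27 - (50 - 13)) - 108) - 40411)/61230 = (((27 - 1*37) - 108) - 40411)*(1/61230) = (((27 - 37) - 108) - 40411)*(1/61230) = ((-10 - 108) - 40411)*(1/61230) = (-118 - 40411)*(1/61230) = -40529*1/61230 = -40529/61230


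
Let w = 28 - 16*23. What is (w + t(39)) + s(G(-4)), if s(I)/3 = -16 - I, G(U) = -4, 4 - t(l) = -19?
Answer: -353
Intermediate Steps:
t(l) = 23 (t(l) = 4 - 1*(-19) = 4 + 19 = 23)
w = -340 (w = 28 - 368 = -340)
s(I) = -48 - 3*I (s(I) = 3*(-16 - I) = -48 - 3*I)
(w + t(39)) + s(G(-4)) = (-340 + 23) + (-48 - 3*(-4)) = -317 + (-48 + 12) = -317 - 36 = -353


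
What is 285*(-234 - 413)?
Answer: -184395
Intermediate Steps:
285*(-234 - 413) = 285*(-647) = -184395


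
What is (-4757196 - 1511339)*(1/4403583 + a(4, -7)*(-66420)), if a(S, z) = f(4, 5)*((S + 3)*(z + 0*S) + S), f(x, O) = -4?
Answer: 330022551702109549465/4403583 ≈ 7.4944e+13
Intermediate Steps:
a(S, z) = -4*S - 4*z*(3 + S) (a(S, z) = -4*((S + 3)*(z + 0*S) + S) = -4*((3 + S)*(z + 0) + S) = -4*((3 + S)*z + S) = -4*(z*(3 + S) + S) = -4*(S + z*(3 + S)) = -4*S - 4*z*(3 + S))
(-4757196 - 1511339)*(1/4403583 + a(4, -7)*(-66420)) = (-4757196 - 1511339)*(1/4403583 + (-12*(-7) - 4*4 - 4*4*(-7))*(-66420)) = -6268535*(1/4403583 + (84 - 16 + 112)*(-66420)) = -6268535*(1/4403583 + 180*(-66420)) = -6268535*(1/4403583 - 11955600) = -6268535*(-52647476914799/4403583) = 330022551702109549465/4403583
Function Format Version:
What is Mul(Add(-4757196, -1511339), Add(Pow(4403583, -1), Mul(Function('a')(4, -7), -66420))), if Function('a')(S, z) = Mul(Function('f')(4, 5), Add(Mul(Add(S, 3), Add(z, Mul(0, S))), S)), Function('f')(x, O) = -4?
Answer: Rational(330022551702109549465, 4403583) ≈ 7.4944e+13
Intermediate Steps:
Function('a')(S, z) = Add(Mul(-4, S), Mul(-4, z, Add(3, S))) (Function('a')(S, z) = Mul(-4, Add(Mul(Add(S, 3), Add(z, Mul(0, S))), S)) = Mul(-4, Add(Mul(Add(3, S), Add(z, 0)), S)) = Mul(-4, Add(Mul(Add(3, S), z), S)) = Mul(-4, Add(Mul(z, Add(3, S)), S)) = Mul(-4, Add(S, Mul(z, Add(3, S)))) = Add(Mul(-4, S), Mul(-4, z, Add(3, S))))
Mul(Add(-4757196, -1511339), Add(Pow(4403583, -1), Mul(Function('a')(4, -7), -66420))) = Mul(Add(-4757196, -1511339), Add(Pow(4403583, -1), Mul(Add(Mul(-12, -7), Mul(-4, 4), Mul(-4, 4, -7)), -66420))) = Mul(-6268535, Add(Rational(1, 4403583), Mul(Add(84, -16, 112), -66420))) = Mul(-6268535, Add(Rational(1, 4403583), Mul(180, -66420))) = Mul(-6268535, Add(Rational(1, 4403583), -11955600)) = Mul(-6268535, Rational(-52647476914799, 4403583)) = Rational(330022551702109549465, 4403583)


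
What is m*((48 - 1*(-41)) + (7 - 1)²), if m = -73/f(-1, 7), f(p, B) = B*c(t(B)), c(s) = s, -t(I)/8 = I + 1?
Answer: 9125/448 ≈ 20.368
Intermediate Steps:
t(I) = -8 - 8*I (t(I) = -8*(I + 1) = -8*(1 + I) = -8 - 8*I)
f(p, B) = B*(-8 - 8*B)
m = 73/448 (m = -73*(-1/(56*(1 + 7))) = -73/((-8*7*8)) = -73/(-448) = -73*(-1/448) = 73/448 ≈ 0.16295)
m*((48 - 1*(-41)) + (7 - 1)²) = 73*((48 - 1*(-41)) + (7 - 1)²)/448 = 73*((48 + 41) + 6²)/448 = 73*(89 + 36)/448 = (73/448)*125 = 9125/448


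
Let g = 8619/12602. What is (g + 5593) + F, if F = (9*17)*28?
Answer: 124478573/12602 ≈ 9877.7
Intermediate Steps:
g = 8619/12602 (g = 8619*(1/12602) = 8619/12602 ≈ 0.68394)
F = 4284 (F = 153*28 = 4284)
(g + 5593) + F = (8619/12602 + 5593) + 4284 = 70491605/12602 + 4284 = 124478573/12602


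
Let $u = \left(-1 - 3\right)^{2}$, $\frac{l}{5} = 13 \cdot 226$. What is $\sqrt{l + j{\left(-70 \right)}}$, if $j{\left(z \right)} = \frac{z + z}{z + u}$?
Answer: $\frac{10 \sqrt{11901}}{9} \approx 121.21$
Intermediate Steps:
$l = 14690$ ($l = 5 \cdot 13 \cdot 226 = 5 \cdot 2938 = 14690$)
$u = 16$ ($u = \left(-4\right)^{2} = 16$)
$j{\left(z \right)} = \frac{2 z}{16 + z}$ ($j{\left(z \right)} = \frac{z + z}{z + 16} = \frac{2 z}{16 + z}$)
$\sqrt{l + j{\left(-70 \right)}} = \sqrt{14690 + 2 \left(-70\right) \frac{1}{16 - 70}} = \sqrt{14690 + 2 \left(-70\right) \frac{1}{-54}} = \sqrt{14690 + 2 \left(-70\right) \left(- \frac{1}{54}\right)} = \sqrt{14690 + \frac{70}{27}} = \sqrt{\frac{396700}{27}} = \frac{10 \sqrt{11901}}{9}$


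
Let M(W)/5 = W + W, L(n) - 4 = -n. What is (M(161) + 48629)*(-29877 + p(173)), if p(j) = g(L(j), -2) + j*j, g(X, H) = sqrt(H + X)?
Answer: 2612428 + 150717*I*sqrt(19) ≈ 2.6124e+6 + 6.5696e+5*I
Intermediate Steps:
L(n) = 4 - n
p(j) = j**2 + sqrt(2 - j) (p(j) = sqrt(-2 + (4 - j)) + j*j = sqrt(2 - j) + j**2 = j**2 + sqrt(2 - j))
M(W) = 10*W (M(W) = 5*(W + W) = 5*(2*W) = 10*W)
(M(161) + 48629)*(-29877 + p(173)) = (10*161 + 48629)*(-29877 + (173**2 + sqrt(2 - 1*173))) = (1610 + 48629)*(-29877 + (29929 + sqrt(2 - 173))) = 50239*(-29877 + (29929 + sqrt(-171))) = 50239*(-29877 + (29929 + 3*I*sqrt(19))) = 50239*(52 + 3*I*sqrt(19)) = 2612428 + 150717*I*sqrt(19)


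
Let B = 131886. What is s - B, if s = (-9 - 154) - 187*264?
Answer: -181417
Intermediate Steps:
s = -49531 (s = -163 - 49368 = -49531)
s - B = -49531 - 1*131886 = -49531 - 131886 = -181417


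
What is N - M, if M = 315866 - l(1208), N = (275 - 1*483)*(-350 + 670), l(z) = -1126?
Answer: -383552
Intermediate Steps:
N = -66560 (N = (275 - 483)*320 = -208*320 = -66560)
M = 316992 (M = 315866 - 1*(-1126) = 315866 + 1126 = 316992)
N - M = -66560 - 1*316992 = -66560 - 316992 = -383552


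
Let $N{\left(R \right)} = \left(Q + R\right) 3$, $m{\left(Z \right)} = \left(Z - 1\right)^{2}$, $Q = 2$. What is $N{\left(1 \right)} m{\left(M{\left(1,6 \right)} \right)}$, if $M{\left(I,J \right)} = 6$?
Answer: $225$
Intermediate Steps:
$m{\left(Z \right)} = \left(-1 + Z\right)^{2}$
$N{\left(R \right)} = 6 + 3 R$ ($N{\left(R \right)} = \left(2 + R\right) 3 = 6 + 3 R$)
$N{\left(1 \right)} m{\left(M{\left(1,6 \right)} \right)} = \left(6 + 3 \cdot 1\right) \left(-1 + 6\right)^{2} = \left(6 + 3\right) 5^{2} = 9 \cdot 25 = 225$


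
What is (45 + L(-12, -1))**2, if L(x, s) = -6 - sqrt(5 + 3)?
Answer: 1529 - 156*sqrt(2) ≈ 1308.4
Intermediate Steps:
L(x, s) = -6 - 2*sqrt(2) (L(x, s) = -6 - sqrt(8) = -6 - 2*sqrt(2))
(45 + L(-12, -1))**2 = (45 + (-6 - 2*sqrt(2)))**2 = (39 - 2*sqrt(2))**2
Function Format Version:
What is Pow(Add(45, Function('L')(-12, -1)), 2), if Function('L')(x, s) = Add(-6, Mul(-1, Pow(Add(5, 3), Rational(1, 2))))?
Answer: Add(1529, Mul(-156, Pow(2, Rational(1, 2)))) ≈ 1308.4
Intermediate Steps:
Function('L')(x, s) = Add(-6, Mul(-2, Pow(2, Rational(1, 2)))) (Function('L')(x, s) = Add(-6, Mul(-1, Pow(8, Rational(1, 2)))) = Add(-6, Mul(-1, Mul(2, Pow(2, Rational(1, 2))))) = Add(-6, Mul(-2, Pow(2, Rational(1, 2)))))
Pow(Add(45, Function('L')(-12, -1)), 2) = Pow(Add(45, Add(-6, Mul(-2, Pow(2, Rational(1, 2))))), 2) = Pow(Add(39, Mul(-2, Pow(2, Rational(1, 2)))), 2)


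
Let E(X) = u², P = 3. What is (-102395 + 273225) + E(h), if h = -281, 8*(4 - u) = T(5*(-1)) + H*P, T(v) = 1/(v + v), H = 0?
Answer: 1093415041/6400 ≈ 1.7085e+5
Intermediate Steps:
T(v) = 1/(2*v)
u = 321/80 (u = 4 - (1/(2*((5*(-1)))) + 0*3)/8 = 4 - ((½)/(-5) + 0)/8 = 4 - ((½)*(-⅕) + 0)/8 = 4 - (-⅒ + 0)/8 = 4 - ⅛*(-⅒) = 4 + 1/80 = 321/80 ≈ 4.0125)
E(X) = 103041/6400 (E(X) = (321/80)² = 103041/6400)
(-102395 + 273225) + E(h) = (-102395 + 273225) + 103041/6400 = 170830 + 103041/6400 = 1093415041/6400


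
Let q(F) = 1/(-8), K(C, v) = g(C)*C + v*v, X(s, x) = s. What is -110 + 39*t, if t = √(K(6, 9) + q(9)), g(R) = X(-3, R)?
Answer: -110 + 39*√1006/4 ≈ 199.25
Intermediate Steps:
g(R) = -3
K(C, v) = v² - 3*C (K(C, v) = -3*C + v*v = -3*C + v² = v² - 3*C)
q(F) = -⅛
t = √1006/4 (t = √((9² - 3*6) - ⅛) = √((81 - 18) - ⅛) = √(63 - ⅛) = √(503/8) = √1006/4 ≈ 7.9294)
-110 + 39*t = -110 + 39*(√1006/4) = -110 + 39*√1006/4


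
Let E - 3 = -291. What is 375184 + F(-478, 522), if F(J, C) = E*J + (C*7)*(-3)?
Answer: 501886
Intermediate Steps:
E = -288 (E = 3 - 291 = -288)
F(J, C) = -288*J - 21*C (F(J, C) = -288*J + (C*7)*(-3) = -288*J + (7*C)*(-3) = -288*J - 21*C)
375184 + F(-478, 522) = 375184 + (-288*(-478) - 21*522) = 375184 + (137664 - 10962) = 375184 + 126702 = 501886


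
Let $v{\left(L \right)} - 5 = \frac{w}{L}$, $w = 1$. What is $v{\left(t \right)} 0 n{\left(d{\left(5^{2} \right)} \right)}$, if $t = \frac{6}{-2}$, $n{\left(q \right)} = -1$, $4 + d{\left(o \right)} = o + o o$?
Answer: $0$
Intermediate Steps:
$d{\left(o \right)} = -4 + o + o^{2}$ ($d{\left(o \right)} = -4 + \left(o + o o\right) = -4 + \left(o + o^{2}\right) = -4 + o + o^{2}$)
$t = -3$ ($t = 6 \left(- \frac{1}{2}\right) = -3$)
$v{\left(L \right)} = 5 + \frac{1}{L}$ ($v{\left(L \right)} = 5 + 1 \frac{1}{L} = 5 + \frac{1}{L}$)
$v{\left(t \right)} 0 n{\left(d{\left(5^{2} \right)} \right)} = \left(5 + \frac{1}{-3}\right) 0 \left(-1\right) = \left(5 - \frac{1}{3}\right) 0 \left(-1\right) = \frac{14}{3} \cdot 0 \left(-1\right) = 0 \left(-1\right) = 0$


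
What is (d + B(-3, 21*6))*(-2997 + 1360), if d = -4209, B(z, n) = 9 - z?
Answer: 6870489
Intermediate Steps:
(d + B(-3, 21*6))*(-2997 + 1360) = (-4209 + (9 - 1*(-3)))*(-2997 + 1360) = (-4209 + (9 + 3))*(-1637) = (-4209 + 12)*(-1637) = -4197*(-1637) = 6870489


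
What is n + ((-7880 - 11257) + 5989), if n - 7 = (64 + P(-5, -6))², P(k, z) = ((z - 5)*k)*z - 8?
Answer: 61935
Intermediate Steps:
P(k, z) = -8 + k*z*(-5 + z) (P(k, z) = ((-5 + z)*k)*z - 8 = (k*(-5 + z))*z - 8 = k*z*(-5 + z) - 8 = -8 + k*z*(-5 + z))
n = 75083 (n = 7 + (64 + (-8 - 5*(-6)² - 5*(-5)*(-6)))² = 7 + (64 + (-8 - 5*36 - 150))² = 7 + (64 + (-8 - 180 - 150))² = 7 + (64 - 338)² = 7 + (-274)² = 7 + 75076 = 75083)
n + ((-7880 - 11257) + 5989) = 75083 + ((-7880 - 11257) + 5989) = 75083 + (-19137 + 5989) = 75083 - 13148 = 61935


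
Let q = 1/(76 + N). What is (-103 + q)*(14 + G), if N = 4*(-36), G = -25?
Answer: 77055/68 ≈ 1133.2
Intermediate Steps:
N = -144
q = -1/68 (q = 1/(76 - 144) = 1/(-68) = -1/68 ≈ -0.014706)
(-103 + q)*(14 + G) = (-103 - 1/68)*(14 - 25) = -7005/68*(-11) = 77055/68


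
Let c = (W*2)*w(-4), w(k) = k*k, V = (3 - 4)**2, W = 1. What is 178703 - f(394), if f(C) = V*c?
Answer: 178671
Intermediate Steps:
V = 1 (V = (-1)**2 = 1)
w(k) = k**2
c = 32 (c = (1*2)*(-4)**2 = 2*16 = 32)
f(C) = 32 (f(C) = 1*32 = 32)
178703 - f(394) = 178703 - 1*32 = 178703 - 32 = 178671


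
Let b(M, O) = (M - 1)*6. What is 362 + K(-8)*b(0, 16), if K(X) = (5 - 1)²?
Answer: 266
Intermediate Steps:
b(M, O) = -6 + 6*M (b(M, O) = (-1 + M)*6 = -6 + 6*M)
K(X) = 16 (K(X) = 4² = 16)
362 + K(-8)*b(0, 16) = 362 + 16*(-6 + 6*0) = 362 + 16*(-6 + 0) = 362 + 16*(-6) = 362 - 96 = 266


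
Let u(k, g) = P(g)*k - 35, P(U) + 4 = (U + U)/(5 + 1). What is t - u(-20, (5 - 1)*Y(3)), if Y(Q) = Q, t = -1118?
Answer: -1083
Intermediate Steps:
P(U) = -4 + U/3 (P(U) = -4 + (U + U)/(5 + 1) = -4 + (2*U)/6 = -4 + (2*U)*(⅙) = -4 + U/3)
u(k, g) = -35 + k*(-4 + g/3) (u(k, g) = (-4 + g/3)*k - 35 = k*(-4 + g/3) - 35 = -35 + k*(-4 + g/3))
t - u(-20, (5 - 1)*Y(3)) = -1118 - (-35 + (⅓)*(-20)*(-12 + (5 - 1)*3)) = -1118 - (-35 + (⅓)*(-20)*(-12 + 4*3)) = -1118 - (-35 + (⅓)*(-20)*(-12 + 12)) = -1118 - (-35 + (⅓)*(-20)*0) = -1118 - (-35 + 0) = -1118 - 1*(-35) = -1118 + 35 = -1083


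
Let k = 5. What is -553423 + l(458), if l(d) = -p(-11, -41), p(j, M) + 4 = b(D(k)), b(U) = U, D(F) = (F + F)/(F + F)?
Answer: -553420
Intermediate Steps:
D(F) = 1 (D(F) = (2*F)/((2*F)) = (2*F)*(1/(2*F)) = 1)
p(j, M) = -3 (p(j, M) = -4 + 1 = -3)
l(d) = 3 (l(d) = -1*(-3) = 3)
-553423 + l(458) = -553423 + 3 = -553420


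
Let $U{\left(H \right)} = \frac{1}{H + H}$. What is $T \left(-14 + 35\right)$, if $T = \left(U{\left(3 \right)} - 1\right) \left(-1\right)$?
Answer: $\frac{35}{2} \approx 17.5$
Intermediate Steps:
$U{\left(H \right)} = \frac{1}{2 H}$
$T = \frac{5}{6}$ ($T = \left(\frac{1}{2 \cdot 3} - 1\right) \left(-1\right) = \left(\frac{1}{2} \cdot \frac{1}{3} - 1\right) \left(-1\right) = \left(\frac{1}{6} - 1\right) \left(-1\right) = \left(- \frac{5}{6}\right) \left(-1\right) = \frac{5}{6} \approx 0.83333$)
$T \left(-14 + 35\right) = \frac{5 \left(-14 + 35\right)}{6} = \frac{5}{6} \cdot 21 = \frac{35}{2}$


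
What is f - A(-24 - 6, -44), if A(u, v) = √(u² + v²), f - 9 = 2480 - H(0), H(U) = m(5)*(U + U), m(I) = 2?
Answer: 2489 - 2*√709 ≈ 2435.7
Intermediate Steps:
H(U) = 4*U (H(U) = 2*(U + U) = 2*(2*U) = 4*U)
f = 2489 (f = 9 + (2480 - 4*0) = 9 + (2480 - 1*0) = 9 + (2480 + 0) = 9 + 2480 = 2489)
f - A(-24 - 6, -44) = 2489 - √((-24 - 6)² + (-44)²) = 2489 - √((-30)² + 1936) = 2489 - √(900 + 1936) = 2489 - √2836 = 2489 - 2*√709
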